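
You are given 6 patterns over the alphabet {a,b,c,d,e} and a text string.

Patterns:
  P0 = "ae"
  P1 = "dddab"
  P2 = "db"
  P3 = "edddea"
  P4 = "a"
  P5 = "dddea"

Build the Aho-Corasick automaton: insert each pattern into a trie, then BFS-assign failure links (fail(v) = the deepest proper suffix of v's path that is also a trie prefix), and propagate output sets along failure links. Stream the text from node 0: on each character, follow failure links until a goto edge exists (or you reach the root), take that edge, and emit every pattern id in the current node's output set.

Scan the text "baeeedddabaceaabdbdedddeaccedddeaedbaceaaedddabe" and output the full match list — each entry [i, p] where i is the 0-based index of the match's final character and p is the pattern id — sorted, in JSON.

Build automaton:
Trie nodes:
  n0 'ε': a→1 d→3 e→9
  n1 'a': e→2  ←P4
  n2 'ae': ·  ←P0
  n3 'd': b→8 d→4
  n4 'dd': d→5
  n5 'ddd': a→6 e→15
  n6 'ddda': b→7
  n7 'dddab': ·  ←P1
  n8 'db': ·  ←P2
  n9 'e': d→10
  n10 'ed': d→11
  n11 'edd': d→12
  n12 'eddd': e→13
  n13 'eddde': a→14
  n14 'edddea': ·  ←P3
  n15 'ddde': a→16
  n16 'dddea': ·  ←P5

BFS fail/out derivation:
  fail(1) 'a': from fail(0)=0 chase 'a': 0 ⇒ 0;  out={4}∪out(0)={4}
  fail(3) 'd': from fail(0)=0 chase 'd': 0 ⇒ 0;  out=∅∪out(0)=∅
  fail(9) 'e': from fail(0)=0 chase 'e': 0 ⇒ 0;  out=∅∪out(0)=∅
  fail(2) 'ae': from fail(1)=0 chase 'e': 0 ⇒ 9;  out={0}∪out(9)={0}
  fail(4) 'dd': from fail(3)=0 chase 'd': 0 ⇒ 3;  out=∅∪out(3)=∅
  fail(8) 'db': from fail(3)=0 chase 'b': 0 ⇒ 0;  out={2}∪out(0)={2}
  fail(10) 'ed': from fail(9)=0 chase 'd': 0 ⇒ 3;  out=∅∪out(3)=∅
  fail(5) 'ddd': from fail(4)=3 chase 'd': 3 ⇒ 4;  out=∅∪out(4)=∅
  fail(11) 'edd': from fail(10)=3 chase 'd': 3 ⇒ 4;  out=∅∪out(4)=∅
  fail(6) 'ddda': from fail(5)=4 chase 'a': 4→3→0 ⇒ 1;  out=∅∪out(1)={4}
  fail(12) 'eddd': from fail(11)=4 chase 'd': 4 ⇒ 5;  out=∅∪out(5)=∅
  fail(15) 'ddde': from fail(5)=4 chase 'e': 4→3→0 ⇒ 9;  out=∅∪out(9)=∅
  fail(7) 'dddab': from fail(6)=1 chase 'b': 1→0 ⇒ 0;  out={1}∪out(0)={1}
  fail(13) 'eddde': from fail(12)=5 chase 'e': 5 ⇒ 15;  out=∅∪out(15)=∅
  fail(16) 'dddea': from fail(15)=9 chase 'a': 9→0 ⇒ 1;  out={5}∪out(1)={4,5}
  fail(14) 'edddea': from fail(13)=15 chase 'a': 15 ⇒ 16;  out={3}∪out(16)={3,4,5}

Scan:
i=0 'b': node 0→0
i=1 'a': node 0→1  ** P4@[1:1]
i=2 'e': node 1→2  ** P0@[1:2]
i=3 'e': node 2→9 ·f
i=4 'e': node 9→9 ·f
i=5 'd': node 9→10
i=6 'd': node 10→11
i=7 'd': node 11→12
i=8 'a': node 12→6 ·f  ** P4@[8:8]
i=9 'b': node 6→7  ** P1@[5:9]
i=10 'a': node 7→1 ·f  ** P4@[10:10]
i=11 'c': node 1→0 ·f
i=12 'e': node 0→9
i=13 'a': node 9→1 ·f  ** P4@[13:13]
i=14 'a': node 1→1 ·f  ** P4@[14:14]
i=15 'b': node 1→0 ·f
i=16 'd': node 0→3
i=17 'b': node 3→8  ** P2@[16:17]
i=18 'd': node 8→3 ·f
i=19 'e': node 3→9 ·f
i=20 'd': node 9→10
i=21 'd': node 10→11
i=22 'd': node 11→12
i=23 'e': node 12→13
i=24 'a': node 13→14  ** P3@[19:24],P4@[24:24],P5@[20:24]
i=25 'c': node 14→0 ·f
i=26 'c': node 0→0
i=27 'e': node 0→9
i=28 'd': node 9→10
i=29 'd': node 10→11
i=30 'd': node 11→12
i=31 'e': node 12→13
i=32 'a': node 13→14  ** P3@[27:32],P4@[32:32],P5@[28:32]
i=33 'e': node 14→2 ·f  ** P0@[32:33]
i=34 'd': node 2→10 ·f
i=35 'b': node 10→8 ·f  ** P2@[34:35]
i=36 'a': node 8→1 ·f  ** P4@[36:36]
i=37 'c': node 1→0 ·f
i=38 'e': node 0→9
i=39 'a': node 9→1 ·f  ** P4@[39:39]
i=40 'a': node 1→1 ·f  ** P4@[40:40]
i=41 'e': node 1→2  ** P0@[40:41]
i=42 'd': node 2→10 ·f
i=43 'd': node 10→11
i=44 'd': node 11→12
i=45 'a': node 12→6 ·f  ** P4@[45:45]
i=46 'b': node 6→7  ** P1@[42:46]
i=47 'e': node 7→9 ·f

Matches: [[1,4],[2,0],[8,4],[9,1],[10,4],[13,4],[14,4],[17,2],[24,3],[24,4],[24,5],[32,3],[32,4],[32,5],[33,0],[35,2],[36,4],[39,4],[40,4],[41,0],[45,4],[46,1]]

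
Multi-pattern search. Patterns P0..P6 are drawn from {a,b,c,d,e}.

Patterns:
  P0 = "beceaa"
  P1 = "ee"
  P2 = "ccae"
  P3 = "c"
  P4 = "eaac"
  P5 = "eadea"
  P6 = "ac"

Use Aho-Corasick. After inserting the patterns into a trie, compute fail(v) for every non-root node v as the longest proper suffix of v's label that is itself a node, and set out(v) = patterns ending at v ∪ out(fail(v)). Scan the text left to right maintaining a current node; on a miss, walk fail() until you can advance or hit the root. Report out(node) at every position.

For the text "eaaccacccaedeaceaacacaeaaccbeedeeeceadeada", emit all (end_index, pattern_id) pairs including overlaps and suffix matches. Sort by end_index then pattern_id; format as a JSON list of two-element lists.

Construct AC machine:
Trie nodes:
  n0 'ε': a→19 b→1 c→9 e→7
  n1 'b': e→2
  n2 'be': c→3
  n3 'bec': e→4
  n4 'bece': a→5
  n5 'becea': a→6
  n6 'beceaa': ·  [P0 ends]
  n7 'e': a→13 e→8
  n8 'ee': ·  [P1 ends]
  n9 'c': c→10  [P3 ends]
  n10 'cc': a→11
  n11 'cca': e→12
  n12 'ccae': ·  [P2 ends]
  n13 'ea': a→14 d→16
  n14 'eaa': c→15
  n15 'eaac': ·  [P4 ends]
  n16 'ead': e→17
  n17 'eade': a→18
  n18 'eadea': ·  [P5 ends]
  n19 'a': c→20
  n20 'ac': ·  [P6 ends]

Failure links (BFS by depth):
  n1('b'): parent n0 fail=0; on 'b' 0 → fail=0;  out ∅∪∅=∅
  n7('e'): parent n0 fail=0; on 'e' 0 → fail=0;  out ∅∪∅=∅
  n9('c'): parent n0 fail=0; on 'c' 0 → fail=0;  out {3}∪∅={3}
  n19('a'): parent n0 fail=0; on 'a' 0 → fail=0;  out ∅∪∅=∅
  n2('be'): parent n1 fail=0; on 'e' 0 → fail=7;  out ∅∪∅=∅
  n8('ee'): parent n7 fail=0; on 'e' 0 → fail=7;  out {1}∪∅={1}
  n10('cc'): parent n9 fail=0; on 'c' 0 → fail=9;  out ∅∪{3}={3}
  n13('ea'): parent n7 fail=0; on 'a' 0 → fail=19;  out ∅∪∅=∅
  n20('ac'): parent n19 fail=0; on 'c' 0 → fail=9;  out {6}∪{3}={3,6}
  n3('bec'): parent n2 fail=7; on 'c' 7→0 → fail=9;  out ∅∪{3}={3}
  n11('cca'): parent n10 fail=9; on 'a' 9→0 → fail=19;  out ∅∪∅=∅
  n14('eaa'): parent n13 fail=19; on 'a' 19→0 → fail=19;  out ∅∪∅=∅
  n16('ead'): parent n13 fail=19; on 'd' 19→0 → fail=0;  out ∅∪∅=∅
  n4('bece'): parent n3 fail=9; on 'e' 9→0 → fail=7;  out ∅∪∅=∅
  n12('ccae'): parent n11 fail=19; on 'e' 19→0 → fail=7;  out {2}∪∅={2}
  n15('eaac'): parent n14 fail=19; on 'c' 19 → fail=20;  out {4}∪{3,6}={3,4,6}
  n17('eade'): parent n16 fail=0; on 'e' 0 → fail=7;  out ∅∪∅=∅
  n5('becea'): parent n4 fail=7; on 'a' 7 → fail=13;  out ∅∪∅=∅
  n18('eadea'): parent n17 fail=7; on 'a' 7 → fail=13;  out {5}∪∅={5}
  n6('beceaa'): parent n5 fail=13; on 'a' 13 → fail=14;  out {0}∪∅={0}

Text stream:
pos 0 'e': at 7
pos 1 'a': at 13
pos 2 'a': at 14
pos 3 'c': at 15  ** P3@[3:3],P4@[0:3],P6@[2:3]
pos 4 'c': at 10 (via fail)  ** P3@[4:4]
pos 5 'a': at 11
pos 6 'c': at 20 (via fail)  ** P3@[6:6],P6@[5:6]
pos 7 'c': at 10 (via fail)  ** P3@[7:7]
pos 8 'c': at 10 (via fail)  ** P3@[8:8]
pos 9 'a': at 11
pos 10 'e': at 12  ** P2@[7:10]
pos 11 'd': at 0 (via fail)
pos 12 'e': at 7
pos 13 'a': at 13
pos 14 'c': at 20 (via fail)  ** P3@[14:14],P6@[13:14]
pos 15 'e': at 7 (via fail)
pos 16 'a': at 13
pos 17 'a': at 14
pos 18 'c': at 15  ** P3@[18:18],P4@[15:18],P6@[17:18]
pos 19 'a': at 19 (via fail)
pos 20 'c': at 20  ** P3@[20:20],P6@[19:20]
pos 21 'a': at 19 (via fail)
pos 22 'e': at 7 (via fail)
pos 23 'a': at 13
pos 24 'a': at 14
pos 25 'c': at 15  ** P3@[25:25],P4@[22:25],P6@[24:25]
pos 26 'c': at 10 (via fail)  ** P3@[26:26]
pos 27 'b': at 1 (via fail)
pos 28 'e': at 2
pos 29 'e': at 8 (via fail)  ** P1@[28:29]
pos 30 'd': at 0 (via fail)
pos 31 'e': at 7
pos 32 'e': at 8  ** P1@[31:32]
pos 33 'e': at 8 (via fail)  ** P1@[32:33]
pos 34 'c': at 9 (via fail)  ** P3@[34:34]
pos 35 'e': at 7 (via fail)
pos 36 'a': at 13
pos 37 'd': at 16
pos 38 'e': at 17
pos 39 'a': at 18  ** P5@[35:39]
pos 40 'd': at 16 (via fail)
pos 41 'a': at 19 (via fail)

Result: [[3,3],[3,4],[3,6],[4,3],[6,3],[6,6],[7,3],[8,3],[10,2],[14,3],[14,6],[18,3],[18,4],[18,6],[20,3],[20,6],[25,3],[25,4],[25,6],[26,3],[29,1],[32,1],[33,1],[34,3],[39,5]]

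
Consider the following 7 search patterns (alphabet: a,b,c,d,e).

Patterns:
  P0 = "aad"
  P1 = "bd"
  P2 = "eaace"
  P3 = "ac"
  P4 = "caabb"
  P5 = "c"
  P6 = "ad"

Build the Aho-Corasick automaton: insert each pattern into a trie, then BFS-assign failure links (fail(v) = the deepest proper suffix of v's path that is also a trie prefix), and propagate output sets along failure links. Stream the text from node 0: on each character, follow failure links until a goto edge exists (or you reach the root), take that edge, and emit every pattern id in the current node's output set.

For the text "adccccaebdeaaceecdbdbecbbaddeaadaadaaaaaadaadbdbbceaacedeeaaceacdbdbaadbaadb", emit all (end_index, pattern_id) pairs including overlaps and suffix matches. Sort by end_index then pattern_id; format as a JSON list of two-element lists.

Construct AC machine:
Trie nodes:
  0='ε' goto a→1 b→4 c→12 e→6
  1='a' goto a→2 c→11 d→17
  2='aa' goto d→3
  3='aad' goto ·  [P0 ends]
  4='b' goto d→5
  5='bd' goto ·  [P1 ends]
  6='e' goto a→7
  7='ea' goto a→8
  8='eaa' goto c→9
  9='eaac' goto e→10
  10='eaace' goto ·  [P2 ends]
  11='ac' goto ·  [P3 ends]
  12='c' goto a→13  [P5 ends]
  13='ca' goto a→14
  14='caa' goto b→15
  15='caab' goto b→16
  16='caabb' goto ·  [P4 ends]
  17='ad' goto ·  [P6 ends]

BFS fail/out derivation:
  fail(1) 'a': from fail(0)=0 chase 'a': 0 ⇒ 0;  out=∅∪out(0)=∅
  fail(4) 'b': from fail(0)=0 chase 'b': 0 ⇒ 0;  out=∅∪out(0)=∅
  fail(6) 'e': from fail(0)=0 chase 'e': 0 ⇒ 0;  out=∅∪out(0)=∅
  fail(12) 'c': from fail(0)=0 chase 'c': 0 ⇒ 0;  out={5}∪out(0)={5}
  fail(2) 'aa': from fail(1)=0 chase 'a': 0 ⇒ 1;  out=∅∪out(1)=∅
  fail(5) 'bd': from fail(4)=0 chase 'd': 0 ⇒ 0;  out={1}∪out(0)={1}
  fail(7) 'ea': from fail(6)=0 chase 'a': 0 ⇒ 1;  out=∅∪out(1)=∅
  fail(11) 'ac': from fail(1)=0 chase 'c': 0 ⇒ 12;  out={3}∪out(12)={3,5}
  fail(13) 'ca': from fail(12)=0 chase 'a': 0 ⇒ 1;  out=∅∪out(1)=∅
  fail(17) 'ad': from fail(1)=0 chase 'd': 0 ⇒ 0;  out={6}∪out(0)={6}
  fail(3) 'aad': from fail(2)=1 chase 'd': 1 ⇒ 17;  out={0}∪out(17)={0,6}
  fail(8) 'eaa': from fail(7)=1 chase 'a': 1 ⇒ 2;  out=∅∪out(2)=∅
  fail(14) 'caa': from fail(13)=1 chase 'a': 1 ⇒ 2;  out=∅∪out(2)=∅
  fail(9) 'eaac': from fail(8)=2 chase 'c': 2→1 ⇒ 11;  out=∅∪out(11)={3,5}
  fail(15) 'caab': from fail(14)=2 chase 'b': 2→1→0 ⇒ 4;  out=∅∪out(4)=∅
  fail(10) 'eaace': from fail(9)=11 chase 'e': 11→12→0 ⇒ 6;  out={2}∪out(6)={2}
  fail(16) 'caabb': from fail(15)=4 chase 'b': 4→0 ⇒ 4;  out={4}∪out(4)={4}

Text stream:
[0] read 'a'  n0⇒n1
[1] read 'd'  n1⇒n17  emit P6@[0:1]
[2] read 'c'  n17⇒n12 (fail-walked)  emit P5@[2:2]
[3] read 'c'  n12⇒n12 (fail-walked)  emit P5@[3:3]
[4] read 'c'  n12⇒n12 (fail-walked)  emit P5@[4:4]
[5] read 'c'  n12⇒n12 (fail-walked)  emit P5@[5:5]
[6] read 'a'  n12⇒n13
[7] read 'e'  n13⇒n6 (fail-walked)
[8] read 'b'  n6⇒n4 (fail-walked)
[9] read 'd'  n4⇒n5  emit P1@[8:9]
[10] read 'e'  n5⇒n6 (fail-walked)
[11] read 'a'  n6⇒n7
[12] read 'a'  n7⇒n8
[13] read 'c'  n8⇒n9  emit P3@[12:13],P5@[13:13]
[14] read 'e'  n9⇒n10  emit P2@[10:14]
[15] read 'e'  n10⇒n6 (fail-walked)
[16] read 'c'  n6⇒n12 (fail-walked)  emit P5@[16:16]
[17] read 'd'  n12⇒n0 (fail-walked)
[18] read 'b'  n0⇒n4
[19] read 'd'  n4⇒n5  emit P1@[18:19]
[20] read 'b'  n5⇒n4 (fail-walked)
[21] read 'e'  n4⇒n6 (fail-walked)
[22] read 'c'  n6⇒n12 (fail-walked)  emit P5@[22:22]
[23] read 'b'  n12⇒n4 (fail-walked)
[24] read 'b'  n4⇒n4 (fail-walked)
[25] read 'a'  n4⇒n1 (fail-walked)
[26] read 'd'  n1⇒n17  emit P6@[25:26]
[27] read 'd'  n17⇒n0 (fail-walked)
[28] read 'e'  n0⇒n6
[29] read 'a'  n6⇒n7
[30] read 'a'  n7⇒n8
[31] read 'd'  n8⇒n3 (fail-walked)  emit P0@[29:31],P6@[30:31]
[32] read 'a'  n3⇒n1 (fail-walked)
[33] read 'a'  n1⇒n2
[34] read 'd'  n2⇒n3  emit P0@[32:34],P6@[33:34]
[35] read 'a'  n3⇒n1 (fail-walked)
[36] read 'a'  n1⇒n2
[37] read 'a'  n2⇒n2 (fail-walked)
[38] read 'a'  n2⇒n2 (fail-walked)
[39] read 'a'  n2⇒n2 (fail-walked)
[40] read 'a'  n2⇒n2 (fail-walked)
[41] read 'd'  n2⇒n3  emit P0@[39:41],P6@[40:41]
[42] read 'a'  n3⇒n1 (fail-walked)
[43] read 'a'  n1⇒n2
[44] read 'd'  n2⇒n3  emit P0@[42:44],P6@[43:44]
[45] read 'b'  n3⇒n4 (fail-walked)
[46] read 'd'  n4⇒n5  emit P1@[45:46]
[47] read 'b'  n5⇒n4 (fail-walked)
[48] read 'b'  n4⇒n4 (fail-walked)
[49] read 'c'  n4⇒n12 (fail-walked)  emit P5@[49:49]
[50] read 'e'  n12⇒n6 (fail-walked)
[51] read 'a'  n6⇒n7
[52] read 'a'  n7⇒n8
[53] read 'c'  n8⇒n9  emit P3@[52:53],P5@[53:53]
[54] read 'e'  n9⇒n10  emit P2@[50:54]
[55] read 'd'  n10⇒n0 (fail-walked)
[56] read 'e'  n0⇒n6
[57] read 'e'  n6⇒n6 (fail-walked)
[58] read 'a'  n6⇒n7
[59] read 'a'  n7⇒n8
[60] read 'c'  n8⇒n9  emit P3@[59:60],P5@[60:60]
[61] read 'e'  n9⇒n10  emit P2@[57:61]
[62] read 'a'  n10⇒n7 (fail-walked)
[63] read 'c'  n7⇒n11 (fail-walked)  emit P3@[62:63],P5@[63:63]
[64] read 'd'  n11⇒n0 (fail-walked)
[65] read 'b'  n0⇒n4
[66] read 'd'  n4⇒n5  emit P1@[65:66]
[67] read 'b'  n5⇒n4 (fail-walked)
[68] read 'a'  n4⇒n1 (fail-walked)
[69] read 'a'  n1⇒n2
[70] read 'd'  n2⇒n3  emit P0@[68:70],P6@[69:70]
[71] read 'b'  n3⇒n4 (fail-walked)
[72] read 'a'  n4⇒n1 (fail-walked)
[73] read 'a'  n1⇒n2
[74] read 'd'  n2⇒n3  emit P0@[72:74],P6@[73:74]
[75] read 'b'  n3⇒n4 (fail-walked)

All matches (sorted): [[1,6],[2,5],[3,5],[4,5],[5,5],[9,1],[13,3],[13,5],[14,2],[16,5],[19,1],[22,5],[26,6],[31,0],[31,6],[34,0],[34,6],[41,0],[41,6],[44,0],[44,6],[46,1],[49,5],[53,3],[53,5],[54,2],[60,3],[60,5],[61,2],[63,3],[63,5],[66,1],[70,0],[70,6],[74,0],[74,6]]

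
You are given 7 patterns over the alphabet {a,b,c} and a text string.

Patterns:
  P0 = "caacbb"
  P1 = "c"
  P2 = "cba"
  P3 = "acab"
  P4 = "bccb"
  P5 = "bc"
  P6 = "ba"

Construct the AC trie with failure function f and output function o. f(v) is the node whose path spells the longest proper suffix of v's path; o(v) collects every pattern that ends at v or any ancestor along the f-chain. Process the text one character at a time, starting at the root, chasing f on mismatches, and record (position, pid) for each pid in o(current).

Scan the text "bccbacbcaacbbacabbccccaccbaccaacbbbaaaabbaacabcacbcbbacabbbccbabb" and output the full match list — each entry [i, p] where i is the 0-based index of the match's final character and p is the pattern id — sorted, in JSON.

Build:
Trie nodes:
  0='ε' goto a→9 b→13 c→1
  1='c' goto a→2 b→7  [P1 ends]
  2='ca' goto a→3
  3='caa' goto c→4
  4='caac' goto b→5
  5='caacb' goto b→6
  6='caacbb' goto ·  [P0 ends]
  7='cb' goto a→8
  8='cba' goto ·  [P2 ends]
  9='a' goto c→10
  10='ac' goto a→11
  11='aca' goto b→12
  12='acab' goto ·  [P3 ends]
  13='b' goto a→17 c→14
  14='bc' goto c→15  [P5 ends]
  15='bcc' goto b→16
  16='bccb' goto ·  [P4 ends]
  17='ba' goto ·  [P6 ends]

Failure links (BFS by depth):
  fail(1) 'c': from fail(0)=0 chase 'c': 0 ⇒ 0;  out={1}∪out(0)={1}
  fail(9) 'a': from fail(0)=0 chase 'a': 0 ⇒ 0;  out=∅∪out(0)=∅
  fail(13) 'b': from fail(0)=0 chase 'b': 0 ⇒ 0;  out=∅∪out(0)=∅
  fail(2) 'ca': from fail(1)=0 chase 'a': 0 ⇒ 9;  out=∅∪out(9)=∅
  fail(7) 'cb': from fail(1)=0 chase 'b': 0 ⇒ 13;  out=∅∪out(13)=∅
  fail(10) 'ac': from fail(9)=0 chase 'c': 0 ⇒ 1;  out=∅∪out(1)={1}
  fail(14) 'bc': from fail(13)=0 chase 'c': 0 ⇒ 1;  out={5}∪out(1)={1,5}
  fail(17) 'ba': from fail(13)=0 chase 'a': 0 ⇒ 9;  out={6}∪out(9)={6}
  fail(3) 'caa': from fail(2)=9 chase 'a': 9→0 ⇒ 9;  out=∅∪out(9)=∅
  fail(8) 'cba': from fail(7)=13 chase 'a': 13 ⇒ 17;  out={2}∪out(17)={2,6}
  fail(11) 'aca': from fail(10)=1 chase 'a': 1 ⇒ 2;  out=∅∪out(2)=∅
  fail(15) 'bcc': from fail(14)=1 chase 'c': 1→0 ⇒ 1;  out=∅∪out(1)={1}
  fail(4) 'caac': from fail(3)=9 chase 'c': 9 ⇒ 10;  out=∅∪out(10)={1}
  fail(12) 'acab': from fail(11)=2 chase 'b': 2→9→0 ⇒ 13;  out={3}∪out(13)={3}
  fail(16) 'bccb': from fail(15)=1 chase 'b': 1 ⇒ 7;  out={4}∪out(7)={4}
  fail(5) 'caacb': from fail(4)=10 chase 'b': 10→1 ⇒ 7;  out=∅∪out(7)=∅
  fail(6) 'caacbb': from fail(5)=7 chase 'b': 7→13→0 ⇒ 13;  out={0}∪out(13)={0}

Text stream:
pos 0 'b': at 13
pos 1 'c': at 14  ** P1@[1:1],P5@[0:1]
pos 2 'c': at 15  ** P1@[2:2]
pos 3 'b': at 16  ** P4@[0:3]
pos 4 'a': at 8 ·f  ** P2@[2:4],P6@[3:4]
pos 5 'c': at 10 ·f  ** P1@[5:5]
pos 6 'b': at 7 ·f
pos 7 'c': at 14 ·f  ** P1@[7:7],P5@[6:7]
pos 8 'a': at 2 ·f
pos 9 'a': at 3
pos 10 'c': at 4  ** P1@[10:10]
pos 11 'b': at 5
pos 12 'b': at 6  ** P0@[7:12]
pos 13 'a': at 17 ·f  ** P6@[12:13]
pos 14 'c': at 10 ·f  ** P1@[14:14]
pos 15 'a': at 11
pos 16 'b': at 12  ** P3@[13:16]
pos 17 'b': at 13 ·f
pos 18 'c': at 14  ** P1@[18:18],P5@[17:18]
pos 19 'c': at 15  ** P1@[19:19]
pos 20 'c': at 1 ·f  ** P1@[20:20]
pos 21 'c': at 1 ·f  ** P1@[21:21]
pos 22 'a': at 2
pos 23 'c': at 10 ·f  ** P1@[23:23]
pos 24 'c': at 1 ·f  ** P1@[24:24]
pos 25 'b': at 7
pos 26 'a': at 8  ** P2@[24:26],P6@[25:26]
pos 27 'c': at 10 ·f  ** P1@[27:27]
pos 28 'c': at 1 ·f  ** P1@[28:28]
pos 29 'a': at 2
pos 30 'a': at 3
pos 31 'c': at 4  ** P1@[31:31]
pos 32 'b': at 5
pos 33 'b': at 6  ** P0@[28:33]
pos 34 'b': at 13 ·f
pos 35 'a': at 17  ** P6@[34:35]
pos 36 'a': at 9 ·f
pos 37 'a': at 9 ·f
pos 38 'a': at 9 ·f
pos 39 'b': at 13 ·f
pos 40 'b': at 13 ·f
pos 41 'a': at 17  ** P6@[40:41]
pos 42 'a': at 9 ·f
pos 43 'c': at 10  ** P1@[43:43]
pos 44 'a': at 11
pos 45 'b': at 12  ** P3@[42:45]
pos 46 'c': at 14 ·f  ** P1@[46:46],P5@[45:46]
pos 47 'a': at 2 ·f
pos 48 'c': at 10 ·f  ** P1@[48:48]
pos 49 'b': at 7 ·f
pos 50 'c': at 14 ·f  ** P1@[50:50],P5@[49:50]
pos 51 'b': at 7 ·f
pos 52 'b': at 13 ·f
pos 53 'a': at 17  ** P6@[52:53]
pos 54 'c': at 10 ·f  ** P1@[54:54]
pos 55 'a': at 11
pos 56 'b': at 12  ** P3@[53:56]
pos 57 'b': at 13 ·f
pos 58 'b': at 13 ·f
pos 59 'c': at 14  ** P1@[59:59],P5@[58:59]
pos 60 'c': at 15  ** P1@[60:60]
pos 61 'b': at 16  ** P4@[58:61]
pos 62 'a': at 8 ·f  ** P2@[60:62],P6@[61:62]
pos 63 'b': at 13 ·f
pos 64 'b': at 13 ·f

Result: [[1,1],[1,5],[2,1],[3,4],[4,2],[4,6],[5,1],[7,1],[7,5],[10,1],[12,0],[13,6],[14,1],[16,3],[18,1],[18,5],[19,1],[20,1],[21,1],[23,1],[24,1],[26,2],[26,6],[27,1],[28,1],[31,1],[33,0],[35,6],[41,6],[43,1],[45,3],[46,1],[46,5],[48,1],[50,1],[50,5],[53,6],[54,1],[56,3],[59,1],[59,5],[60,1],[61,4],[62,2],[62,6]]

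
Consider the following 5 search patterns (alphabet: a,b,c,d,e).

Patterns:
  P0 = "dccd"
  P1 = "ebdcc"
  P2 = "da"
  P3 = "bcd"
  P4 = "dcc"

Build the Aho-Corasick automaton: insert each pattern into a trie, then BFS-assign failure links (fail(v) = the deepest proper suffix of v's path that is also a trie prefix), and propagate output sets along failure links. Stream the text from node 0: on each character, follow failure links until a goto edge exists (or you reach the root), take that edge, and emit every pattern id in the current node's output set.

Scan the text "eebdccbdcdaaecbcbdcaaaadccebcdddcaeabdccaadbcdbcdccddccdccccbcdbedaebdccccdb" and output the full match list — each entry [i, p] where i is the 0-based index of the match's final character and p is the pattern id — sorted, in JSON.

Build:
Trie nodes:
  n0 'ε': b→11 d→1 e→5
  n1 'd': a→10 c→2
  n2 'dc': c→3
  n3 'dcc': d→4  [P4 ends]
  n4 'dccd': ·  [P0 ends]
  n5 'e': b→6
  n6 'eb': d→7
  n7 'ebd': c→8
  n8 'ebdc': c→9
  n9 'ebdcc': ·  [P1 ends]
  n10 'da': ·  [P2 ends]
  n11 'b': c→12
  n12 'bc': d→13
  n13 'bcd': ·  [P3 ends]

Failure links (BFS by depth):
  fail(1) 'd': from fail(0)=0 chase 'd': 0 ⇒ 0;  out=∅∪out(0)=∅
  fail(5) 'e': from fail(0)=0 chase 'e': 0 ⇒ 0;  out=∅∪out(0)=∅
  fail(11) 'b': from fail(0)=0 chase 'b': 0 ⇒ 0;  out=∅∪out(0)=∅
  fail(2) 'dc': from fail(1)=0 chase 'c': 0 ⇒ 0;  out=∅∪out(0)=∅
  fail(6) 'eb': from fail(5)=0 chase 'b': 0 ⇒ 11;  out=∅∪out(11)=∅
  fail(10) 'da': from fail(1)=0 chase 'a': 0 ⇒ 0;  out={2}∪out(0)={2}
  fail(12) 'bc': from fail(11)=0 chase 'c': 0 ⇒ 0;  out=∅∪out(0)=∅
  fail(3) 'dcc': from fail(2)=0 chase 'c': 0 ⇒ 0;  out={4}∪out(0)={4}
  fail(7) 'ebd': from fail(6)=11 chase 'd': 11→0 ⇒ 1;  out=∅∪out(1)=∅
  fail(13) 'bcd': from fail(12)=0 chase 'd': 0 ⇒ 1;  out={3}∪out(1)={3}
  fail(4) 'dccd': from fail(3)=0 chase 'd': 0 ⇒ 1;  out={0}∪out(1)={0}
  fail(8) 'ebdc': from fail(7)=1 chase 'c': 1 ⇒ 2;  out=∅∪out(2)=∅
  fail(9) 'ebdcc': from fail(8)=2 chase 'c': 2 ⇒ 3;  out={1}∪out(3)={1,4}

Text stream:
i=0 'e': node 0→5
i=1 'e': node 5→5 (fail-walked)
i=2 'b': node 5→6
i=3 'd': node 6→7
i=4 'c': node 7→8
i=5 'c': node 8→9  emit P1@[1:5],P4@[3:5]
i=6 'b': node 9→11 (fail-walked)
i=7 'd': node 11→1 (fail-walked)
i=8 'c': node 1→2
i=9 'd': node 2→1 (fail-walked)
i=10 'a': node 1→10  emit P2@[9:10]
i=11 'a': node 10→0 (fail-walked)
i=12 'e': node 0→5
i=13 'c': node 5→0 (fail-walked)
i=14 'b': node 0→11
i=15 'c': node 11→12
i=16 'b': node 12→11 (fail-walked)
i=17 'd': node 11→1 (fail-walked)
i=18 'c': node 1→2
i=19 'a': node 2→0 (fail-walked)
i=20 'a': node 0→0
i=21 'a': node 0→0
i=22 'a': node 0→0
i=23 'd': node 0→1
i=24 'c': node 1→2
i=25 'c': node 2→3  emit P4@[23:25]
i=26 'e': node 3→5 (fail-walked)
i=27 'b': node 5→6
i=28 'c': node 6→12 (fail-walked)
i=29 'd': node 12→13  emit P3@[27:29]
i=30 'd': node 13→1 (fail-walked)
i=31 'd': node 1→1 (fail-walked)
i=32 'c': node 1→2
i=33 'a': node 2→0 (fail-walked)
i=34 'e': node 0→5
i=35 'a': node 5→0 (fail-walked)
i=36 'b': node 0→11
i=37 'd': node 11→1 (fail-walked)
i=38 'c': node 1→2
i=39 'c': node 2→3  emit P4@[37:39]
i=40 'a': node 3→0 (fail-walked)
i=41 'a': node 0→0
i=42 'd': node 0→1
i=43 'b': node 1→11 (fail-walked)
i=44 'c': node 11→12
i=45 'd': node 12→13  emit P3@[43:45]
i=46 'b': node 13→11 (fail-walked)
i=47 'c': node 11→12
i=48 'd': node 12→13  emit P3@[46:48]
i=49 'c': node 13→2 (fail-walked)
i=50 'c': node 2→3  emit P4@[48:50]
i=51 'd': node 3→4  emit P0@[48:51]
i=52 'd': node 4→1 (fail-walked)
i=53 'c': node 1→2
i=54 'c': node 2→3  emit P4@[52:54]
i=55 'd': node 3→4  emit P0@[52:55]
i=56 'c': node 4→2 (fail-walked)
i=57 'c': node 2→3  emit P4@[55:57]
i=58 'c': node 3→0 (fail-walked)
i=59 'c': node 0→0
i=60 'b': node 0→11
i=61 'c': node 11→12
i=62 'd': node 12→13  emit P3@[60:62]
i=63 'b': node 13→11 (fail-walked)
i=64 'e': node 11→5 (fail-walked)
i=65 'd': node 5→1 (fail-walked)
i=66 'a': node 1→10  emit P2@[65:66]
i=67 'e': node 10→5 (fail-walked)
i=68 'b': node 5→6
i=69 'd': node 6→7
i=70 'c': node 7→8
i=71 'c': node 8→9  emit P1@[67:71],P4@[69:71]
i=72 'c': node 9→0 (fail-walked)
i=73 'c': node 0→0
i=74 'd': node 0→1
i=75 'b': node 1→11 (fail-walked)

All matches (sorted): [[5,1],[5,4],[10,2],[25,4],[29,3],[39,4],[45,3],[48,3],[50,4],[51,0],[54,4],[55,0],[57,4],[62,3],[66,2],[71,1],[71,4]]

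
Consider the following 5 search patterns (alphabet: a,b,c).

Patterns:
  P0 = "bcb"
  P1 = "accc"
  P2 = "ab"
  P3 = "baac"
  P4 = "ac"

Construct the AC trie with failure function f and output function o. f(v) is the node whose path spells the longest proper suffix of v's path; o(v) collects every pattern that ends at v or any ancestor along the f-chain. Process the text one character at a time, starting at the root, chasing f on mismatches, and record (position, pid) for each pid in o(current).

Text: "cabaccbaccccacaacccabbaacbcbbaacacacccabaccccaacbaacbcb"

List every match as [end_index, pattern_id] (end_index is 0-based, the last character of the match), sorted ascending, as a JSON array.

Build automaton:
Trie nodes:
  0='ε' goto a→4 b→1
  1='b' goto a→9 c→2
  2='bc' goto b→3
  3='bcb' goto ·  [P0 ends]
  4='a' goto b→8 c→5
  5='ac' goto c→6  [P4 ends]
  6='acc' goto c→7
  7='accc' goto ·  [P1 ends]
  8='ab' goto ·  [P2 ends]
  9='ba' goto a→10
  10='baa' goto c→11
  11='baac' goto ·  [P3 ends]

Failure links (BFS by depth):
  fail(1) 'b': from fail(0)=0 chase 'b': 0 ⇒ 0;  out=∅∪out(0)=∅
  fail(4) 'a': from fail(0)=0 chase 'a': 0 ⇒ 0;  out=∅∪out(0)=∅
  fail(2) 'bc': from fail(1)=0 chase 'c': 0 ⇒ 0;  out=∅∪out(0)=∅
  fail(5) 'ac': from fail(4)=0 chase 'c': 0 ⇒ 0;  out={4}∪out(0)={4}
  fail(8) 'ab': from fail(4)=0 chase 'b': 0 ⇒ 1;  out={2}∪out(1)={2}
  fail(9) 'ba': from fail(1)=0 chase 'a': 0 ⇒ 4;  out=∅∪out(4)=∅
  fail(3) 'bcb': from fail(2)=0 chase 'b': 0 ⇒ 1;  out={0}∪out(1)={0}
  fail(6) 'acc': from fail(5)=0 chase 'c': 0 ⇒ 0;  out=∅∪out(0)=∅
  fail(10) 'baa': from fail(9)=4 chase 'a': 4→0 ⇒ 4;  out=∅∪out(4)=∅
  fail(7) 'accc': from fail(6)=0 chase 'c': 0 ⇒ 0;  out={1}∪out(0)={1}
  fail(11) 'baac': from fail(10)=4 chase 'c': 4 ⇒ 5;  out={3}∪out(5)={3,4}

Scan:
i=0 'c': node 0→0
i=1 'a': node 0→4
i=2 'b': node 4→8  → match P2@[1:2]
i=3 'a': node 8→9 (fail-walked)
i=4 'c': node 9→5 (fail-walked)  → match P4@[3:4]
i=5 'c': node 5→6
i=6 'b': node 6→1 (fail-walked)
i=7 'a': node 1→9
i=8 'c': node 9→5 (fail-walked)  → match P4@[7:8]
i=9 'c': node 5→6
i=10 'c': node 6→7  → match P1@[7:10]
i=11 'c': node 7→0 (fail-walked)
i=12 'a': node 0→4
i=13 'c': node 4→5  → match P4@[12:13]
i=14 'a': node 5→4 (fail-walked)
i=15 'a': node 4→4 (fail-walked)
i=16 'c': node 4→5  → match P4@[15:16]
i=17 'c': node 5→6
i=18 'c': node 6→7  → match P1@[15:18]
i=19 'a': node 7→4 (fail-walked)
i=20 'b': node 4→8  → match P2@[19:20]
i=21 'b': node 8→1 (fail-walked)
i=22 'a': node 1→9
i=23 'a': node 9→10
i=24 'c': node 10→11  → match P3@[21:24],P4@[23:24]
i=25 'b': node 11→1 (fail-walked)
i=26 'c': node 1→2
i=27 'b': node 2→3  → match P0@[25:27]
i=28 'b': node 3→1 (fail-walked)
i=29 'a': node 1→9
i=30 'a': node 9→10
i=31 'c': node 10→11  → match P3@[28:31],P4@[30:31]
i=32 'a': node 11→4 (fail-walked)
i=33 'c': node 4→5  → match P4@[32:33]
i=34 'a': node 5→4 (fail-walked)
i=35 'c': node 4→5  → match P4@[34:35]
i=36 'c': node 5→6
i=37 'c': node 6→7  → match P1@[34:37]
i=38 'a': node 7→4 (fail-walked)
i=39 'b': node 4→8  → match P2@[38:39]
i=40 'a': node 8→9 (fail-walked)
i=41 'c': node 9→5 (fail-walked)  → match P4@[40:41]
i=42 'c': node 5→6
i=43 'c': node 6→7  → match P1@[40:43]
i=44 'c': node 7→0 (fail-walked)
i=45 'a': node 0→4
i=46 'a': node 4→4 (fail-walked)
i=47 'c': node 4→5  → match P4@[46:47]
i=48 'b': node 5→1 (fail-walked)
i=49 'a': node 1→9
i=50 'a': node 9→10
i=51 'c': node 10→11  → match P3@[48:51],P4@[50:51]
i=52 'b': node 11→1 (fail-walked)
i=53 'c': node 1→2
i=54 'b': node 2→3  → match P0@[52:54]

All matches (sorted): [[2,2],[4,4],[8,4],[10,1],[13,4],[16,4],[18,1],[20,2],[24,3],[24,4],[27,0],[31,3],[31,4],[33,4],[35,4],[37,1],[39,2],[41,4],[43,1],[47,4],[51,3],[51,4],[54,0]]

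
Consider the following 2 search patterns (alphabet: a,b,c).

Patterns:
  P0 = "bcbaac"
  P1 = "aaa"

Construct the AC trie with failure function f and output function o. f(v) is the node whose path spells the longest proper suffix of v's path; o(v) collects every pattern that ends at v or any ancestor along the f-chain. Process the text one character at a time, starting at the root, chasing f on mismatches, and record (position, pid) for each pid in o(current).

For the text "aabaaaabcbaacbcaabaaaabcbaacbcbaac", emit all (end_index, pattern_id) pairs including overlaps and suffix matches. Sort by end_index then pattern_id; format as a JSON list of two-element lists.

Build:
Trie (insert patterns):
  0='ε' goto a→7 b→1
  1='b' goto c→2
  2='bc' goto b→3
  3='bcb' goto a→4
  4='bcba' goto a→5
  5='bcbaa' goto c→6
  6='bcbaac' goto ·  ←P0
  7='a' goto a→8
  8='aa' goto a→9
  9='aaa' goto ·  ←P1

BFS fail/out derivation:
  n1('b'): parent n0 fail=0; on 'b' 0 → fail=0;  out ∅∪∅=∅
  n7('a'): parent n0 fail=0; on 'a' 0 → fail=0;  out ∅∪∅=∅
  n2('bc'): parent n1 fail=0; on 'c' 0 → fail=0;  out ∅∪∅=∅
  n8('aa'): parent n7 fail=0; on 'a' 0 → fail=7;  out ∅∪∅=∅
  n3('bcb'): parent n2 fail=0; on 'b' 0 → fail=1;  out ∅∪∅=∅
  n9('aaa'): parent n8 fail=7; on 'a' 7 → fail=8;  out {1}∪∅={1}
  n4('bcba'): parent n3 fail=1; on 'a' 1→0 → fail=7;  out ∅∪∅=∅
  n5('bcbaa'): parent n4 fail=7; on 'a' 7 → fail=8;  out ∅∪∅=∅
  n6('bcbaac'): parent n5 fail=8; on 'c' 8→7→0 → fail=0;  out {0}∪∅={0}

Scan:
[0] read 'a'  n0⇒n7
[1] read 'a'  n7⇒n8
[2] read 'b'  n8⇒n1 (via fail)
[3] read 'a'  n1⇒n7 (via fail)
[4] read 'a'  n7⇒n8
[5] read 'a'  n8⇒n9  ** P1@[3:5]
[6] read 'a'  n9⇒n9 (via fail)  ** P1@[4:6]
[7] read 'b'  n9⇒n1 (via fail)
[8] read 'c'  n1⇒n2
[9] read 'b'  n2⇒n3
[10] read 'a'  n3⇒n4
[11] read 'a'  n4⇒n5
[12] read 'c'  n5⇒n6  ** P0@[7:12]
[13] read 'b'  n6⇒n1 (via fail)
[14] read 'c'  n1⇒n2
[15] read 'a'  n2⇒n7 (via fail)
[16] read 'a'  n7⇒n8
[17] read 'b'  n8⇒n1 (via fail)
[18] read 'a'  n1⇒n7 (via fail)
[19] read 'a'  n7⇒n8
[20] read 'a'  n8⇒n9  ** P1@[18:20]
[21] read 'a'  n9⇒n9 (via fail)  ** P1@[19:21]
[22] read 'b'  n9⇒n1 (via fail)
[23] read 'c'  n1⇒n2
[24] read 'b'  n2⇒n3
[25] read 'a'  n3⇒n4
[26] read 'a'  n4⇒n5
[27] read 'c'  n5⇒n6  ** P0@[22:27]
[28] read 'b'  n6⇒n1 (via fail)
[29] read 'c'  n1⇒n2
[30] read 'b'  n2⇒n3
[31] read 'a'  n3⇒n4
[32] read 'a'  n4⇒n5
[33] read 'c'  n5⇒n6  ** P0@[28:33]

All matches (sorted): [[5,1],[6,1],[12,0],[20,1],[21,1],[27,0],[33,0]]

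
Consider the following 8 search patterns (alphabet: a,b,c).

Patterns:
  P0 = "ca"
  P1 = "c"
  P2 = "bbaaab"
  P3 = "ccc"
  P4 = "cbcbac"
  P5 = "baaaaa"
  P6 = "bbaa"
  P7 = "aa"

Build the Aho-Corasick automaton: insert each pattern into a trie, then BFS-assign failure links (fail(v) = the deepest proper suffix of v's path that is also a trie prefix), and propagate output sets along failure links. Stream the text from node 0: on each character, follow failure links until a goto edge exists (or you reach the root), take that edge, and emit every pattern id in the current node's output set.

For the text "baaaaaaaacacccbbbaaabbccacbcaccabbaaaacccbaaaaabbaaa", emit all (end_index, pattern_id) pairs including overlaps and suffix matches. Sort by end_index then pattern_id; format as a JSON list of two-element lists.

Build automaton:
Trie nodes:
  0='ε' goto a→21 b→3 c→1
  1='c' goto a→2 b→11 c→9  [P1 ends]
  2='ca' goto ·  [P0 ends]
  3='b' goto a→16 b→4
  4='bb' goto a→5
  5='bba' goto a→6
  6='bbaa' goto a→7  [P6 ends]
  7='bbaaa' goto b→8
  8='bbaaab' goto ·  [P2 ends]
  9='cc' goto c→10
  10='ccc' goto ·  [P3 ends]
  11='cb' goto c→12
  12='cbc' goto b→13
  13='cbcb' goto a→14
  14='cbcba' goto c→15
  15='cbcbac' goto ·  [P4 ends]
  16='ba' goto a→17
  17='baa' goto a→18
  18='baaa' goto a→19
  19='baaaa' goto a→20
  20='baaaaa' goto ·  [P5 ends]
  21='a' goto a→22
  22='aa' goto ·  [P7 ends]

BFS fail/out derivation:
  fail(1) 'c': from fail(0)=0 chase 'c': 0 ⇒ 0;  out={1}∪out(0)={1}
  fail(3) 'b': from fail(0)=0 chase 'b': 0 ⇒ 0;  out=∅∪out(0)=∅
  fail(21) 'a': from fail(0)=0 chase 'a': 0 ⇒ 0;  out=∅∪out(0)=∅
  fail(2) 'ca': from fail(1)=0 chase 'a': 0 ⇒ 21;  out={0}∪out(21)={0}
  fail(4) 'bb': from fail(3)=0 chase 'b': 0 ⇒ 3;  out=∅∪out(3)=∅
  fail(9) 'cc': from fail(1)=0 chase 'c': 0 ⇒ 1;  out=∅∪out(1)={1}
  fail(11) 'cb': from fail(1)=0 chase 'b': 0 ⇒ 3;  out=∅∪out(3)=∅
  fail(16) 'ba': from fail(3)=0 chase 'a': 0 ⇒ 21;  out=∅∪out(21)=∅
  fail(22) 'aa': from fail(21)=0 chase 'a': 0 ⇒ 21;  out={7}∪out(21)={7}
  fail(5) 'bba': from fail(4)=3 chase 'a': 3 ⇒ 16;  out=∅∪out(16)=∅
  fail(10) 'ccc': from fail(9)=1 chase 'c': 1 ⇒ 9;  out={3}∪out(9)={1,3}
  fail(12) 'cbc': from fail(11)=3 chase 'c': 3→0 ⇒ 1;  out=∅∪out(1)={1}
  fail(17) 'baa': from fail(16)=21 chase 'a': 21 ⇒ 22;  out=∅∪out(22)={7}
  fail(6) 'bbaa': from fail(5)=16 chase 'a': 16 ⇒ 17;  out={6}∪out(17)={6,7}
  fail(13) 'cbcb': from fail(12)=1 chase 'b': 1 ⇒ 11;  out=∅∪out(11)=∅
  fail(18) 'baaa': from fail(17)=22 chase 'a': 22→21 ⇒ 22;  out=∅∪out(22)={7}
  fail(7) 'bbaaa': from fail(6)=17 chase 'a': 17 ⇒ 18;  out=∅∪out(18)={7}
  fail(14) 'cbcba': from fail(13)=11 chase 'a': 11→3 ⇒ 16;  out=∅∪out(16)=∅
  fail(19) 'baaaa': from fail(18)=22 chase 'a': 22→21 ⇒ 22;  out=∅∪out(22)={7}
  fail(8) 'bbaaab': from fail(7)=18 chase 'b': 18→22→21→0 ⇒ 3;  out={2}∪out(3)={2}
  fail(15) 'cbcbac': from fail(14)=16 chase 'c': 16→21→0 ⇒ 1;  out={4}∪out(1)={1,4}
  fail(20) 'baaaaa': from fail(19)=22 chase 'a': 22→21 ⇒ 22;  out={5}∪out(22)={5,7}

Scan:
pos 0 'b': at 3
pos 1 'a': at 16
pos 2 'a': at 17  emit P7@[1:2]
pos 3 'a': at 18  emit P7@[2:3]
pos 4 'a': at 19  emit P7@[3:4]
pos 5 'a': at 20  emit P5@[0:5],P7@[4:5]
pos 6 'a': at 22 (via fail)  emit P7@[5:6]
pos 7 'a': at 22 (via fail)  emit P7@[6:7]
pos 8 'a': at 22 (via fail)  emit P7@[7:8]
pos 9 'c': at 1 (via fail)  emit P1@[9:9]
pos 10 'a': at 2  emit P0@[9:10]
pos 11 'c': at 1 (via fail)  emit P1@[11:11]
pos 12 'c': at 9  emit P1@[12:12]
pos 13 'c': at 10  emit P1@[13:13],P3@[11:13]
pos 14 'b': at 11 (via fail)
pos 15 'b': at 4 (via fail)
pos 16 'b': at 4 (via fail)
pos 17 'a': at 5
pos 18 'a': at 6  emit P6@[15:18],P7@[17:18]
pos 19 'a': at 7  emit P7@[18:19]
pos 20 'b': at 8  emit P2@[15:20]
pos 21 'b': at 4 (via fail)
pos 22 'c': at 1 (via fail)  emit P1@[22:22]
pos 23 'c': at 9  emit P1@[23:23]
pos 24 'a': at 2 (via fail)  emit P0@[23:24]
pos 25 'c': at 1 (via fail)  emit P1@[25:25]
pos 26 'b': at 11
pos 27 'c': at 12  emit P1@[27:27]
pos 28 'a': at 2 (via fail)  emit P0@[27:28]
pos 29 'c': at 1 (via fail)  emit P1@[29:29]
pos 30 'c': at 9  emit P1@[30:30]
pos 31 'a': at 2 (via fail)  emit P0@[30:31]
pos 32 'b': at 3 (via fail)
pos 33 'b': at 4
pos 34 'a': at 5
pos 35 'a': at 6  emit P6@[32:35],P7@[34:35]
pos 36 'a': at 7  emit P7@[35:36]
pos 37 'a': at 19 (via fail)  emit P7@[36:37]
pos 38 'c': at 1 (via fail)  emit P1@[38:38]
pos 39 'c': at 9  emit P1@[39:39]
pos 40 'c': at 10  emit P1@[40:40],P3@[38:40]
pos 41 'b': at 11 (via fail)
pos 42 'a': at 16 (via fail)
pos 43 'a': at 17  emit P7@[42:43]
pos 44 'a': at 18  emit P7@[43:44]
pos 45 'a': at 19  emit P7@[44:45]
pos 46 'a': at 20  emit P5@[41:46],P7@[45:46]
pos 47 'b': at 3 (via fail)
pos 48 'b': at 4
pos 49 'a': at 5
pos 50 'a': at 6  emit P6@[47:50],P7@[49:50]
pos 51 'a': at 7  emit P7@[50:51]

All matches (sorted): [[2,7],[3,7],[4,7],[5,5],[5,7],[6,7],[7,7],[8,7],[9,1],[10,0],[11,1],[12,1],[13,1],[13,3],[18,6],[18,7],[19,7],[20,2],[22,1],[23,1],[24,0],[25,1],[27,1],[28,0],[29,1],[30,1],[31,0],[35,6],[35,7],[36,7],[37,7],[38,1],[39,1],[40,1],[40,3],[43,7],[44,7],[45,7],[46,5],[46,7],[50,6],[50,7],[51,7]]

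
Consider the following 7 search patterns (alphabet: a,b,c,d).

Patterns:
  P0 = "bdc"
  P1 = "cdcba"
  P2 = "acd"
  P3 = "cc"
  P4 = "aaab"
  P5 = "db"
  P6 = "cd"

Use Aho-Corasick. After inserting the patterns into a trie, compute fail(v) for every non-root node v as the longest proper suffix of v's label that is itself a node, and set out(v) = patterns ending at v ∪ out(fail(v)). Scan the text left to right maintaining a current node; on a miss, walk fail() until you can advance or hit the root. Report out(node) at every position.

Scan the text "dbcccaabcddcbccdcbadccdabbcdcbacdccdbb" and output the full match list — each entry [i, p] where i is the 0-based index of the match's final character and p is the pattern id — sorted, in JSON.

Construct AC machine:
Trie nodes:
  n0 'ε': a→9 b→1 c→4 d→16
  n1 'b': d→2
  n2 'bd': c→3
  n3 'bdc': ·  ←P0
  n4 'c': c→12 d→5
  n5 'cd': c→6  ←P6
  n6 'cdc': b→7
  n7 'cdcb': a→8
  n8 'cdcba': ·  ←P1
  n9 'a': a→13 c→10
  n10 'ac': d→11
  n11 'acd': ·  ←P2
  n12 'cc': ·  ←P3
  n13 'aa': a→14
  n14 'aaa': b→15
  n15 'aaab': ·  ←P4
  n16 'd': b→17
  n17 'db': ·  ←P5

Failure links (BFS by depth):
  n1('b'): parent n0 fail=0; on 'b' 0 → fail=0;  out ∅∪∅=∅
  n4('c'): parent n0 fail=0; on 'c' 0 → fail=0;  out ∅∪∅=∅
  n9('a'): parent n0 fail=0; on 'a' 0 → fail=0;  out ∅∪∅=∅
  n16('d'): parent n0 fail=0; on 'd' 0 → fail=0;  out ∅∪∅=∅
  n2('bd'): parent n1 fail=0; on 'd' 0 → fail=16;  out ∅∪∅=∅
  n5('cd'): parent n4 fail=0; on 'd' 0 → fail=16;  out {6}∪∅={6}
  n10('ac'): parent n9 fail=0; on 'c' 0 → fail=4;  out ∅∪∅=∅
  n12('cc'): parent n4 fail=0; on 'c' 0 → fail=4;  out {3}∪∅={3}
  n13('aa'): parent n9 fail=0; on 'a' 0 → fail=9;  out ∅∪∅=∅
  n17('db'): parent n16 fail=0; on 'b' 0 → fail=1;  out {5}∪∅={5}
  n3('bdc'): parent n2 fail=16; on 'c' 16→0 → fail=4;  out {0}∪∅={0}
  n6('cdc'): parent n5 fail=16; on 'c' 16→0 → fail=4;  out ∅∪∅=∅
  n11('acd'): parent n10 fail=4; on 'd' 4 → fail=5;  out {2}∪{6}={2,6}
  n14('aaa'): parent n13 fail=9; on 'a' 9 → fail=13;  out ∅∪∅=∅
  n7('cdcb'): parent n6 fail=4; on 'b' 4→0 → fail=1;  out ∅∪∅=∅
  n15('aaab'): parent n14 fail=13; on 'b' 13→9→0 → fail=1;  out {4}∪∅={4}
  n8('cdcba'): parent n7 fail=1; on 'a' 1→0 → fail=9;  out {1}∪∅={1}

Scan:
[0] read 'd'  n0⇒n16
[1] read 'b'  n16⇒n17  ** P5@[0:1]
[2] read 'c'  n17⇒n4 (via fail)
[3] read 'c'  n4⇒n12  ** P3@[2:3]
[4] read 'c'  n12⇒n12 (via fail)  ** P3@[3:4]
[5] read 'a'  n12⇒n9 (via fail)
[6] read 'a'  n9⇒n13
[7] read 'b'  n13⇒n1 (via fail)
[8] read 'c'  n1⇒n4 (via fail)
[9] read 'd'  n4⇒n5  ** P6@[8:9]
[10] read 'd'  n5⇒n16 (via fail)
[11] read 'c'  n16⇒n4 (via fail)
[12] read 'b'  n4⇒n1 (via fail)
[13] read 'c'  n1⇒n4 (via fail)
[14] read 'c'  n4⇒n12  ** P3@[13:14]
[15] read 'd'  n12⇒n5 (via fail)  ** P6@[14:15]
[16] read 'c'  n5⇒n6
[17] read 'b'  n6⇒n7
[18] read 'a'  n7⇒n8  ** P1@[14:18]
[19] read 'd'  n8⇒n16 (via fail)
[20] read 'c'  n16⇒n4 (via fail)
[21] read 'c'  n4⇒n12  ** P3@[20:21]
[22] read 'd'  n12⇒n5 (via fail)  ** P6@[21:22]
[23] read 'a'  n5⇒n9 (via fail)
[24] read 'b'  n9⇒n1 (via fail)
[25] read 'b'  n1⇒n1 (via fail)
[26] read 'c'  n1⇒n4 (via fail)
[27] read 'd'  n4⇒n5  ** P6@[26:27]
[28] read 'c'  n5⇒n6
[29] read 'b'  n6⇒n7
[30] read 'a'  n7⇒n8  ** P1@[26:30]
[31] read 'c'  n8⇒n10 (via fail)
[32] read 'd'  n10⇒n11  ** P2@[30:32],P6@[31:32]
[33] read 'c'  n11⇒n6 (via fail)
[34] read 'c'  n6⇒n12 (via fail)  ** P3@[33:34]
[35] read 'd'  n12⇒n5 (via fail)  ** P6@[34:35]
[36] read 'b'  n5⇒n17 (via fail)  ** P5@[35:36]
[37] read 'b'  n17⇒n1 (via fail)

Result: [[1,5],[3,3],[4,3],[9,6],[14,3],[15,6],[18,1],[21,3],[22,6],[27,6],[30,1],[32,2],[32,6],[34,3],[35,6],[36,5]]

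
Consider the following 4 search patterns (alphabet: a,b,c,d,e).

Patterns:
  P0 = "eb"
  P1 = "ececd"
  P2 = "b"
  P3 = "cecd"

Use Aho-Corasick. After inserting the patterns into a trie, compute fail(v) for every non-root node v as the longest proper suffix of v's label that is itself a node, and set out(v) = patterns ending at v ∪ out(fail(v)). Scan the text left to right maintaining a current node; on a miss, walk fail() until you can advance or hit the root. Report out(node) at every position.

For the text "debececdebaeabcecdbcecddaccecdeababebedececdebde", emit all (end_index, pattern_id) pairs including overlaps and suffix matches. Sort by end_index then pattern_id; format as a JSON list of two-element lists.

Construct AC machine:
Trie nodes:
  n0 'ε': b→7 c→8 e→1
  n1 'e': b→2 c→3
  n2 'eb': ·  [P0 ends]
  n3 'ec': e→4
  n4 'ece': c→5
  n5 'ecec': d→6
  n6 'ececd': ·  [P1 ends]
  n7 'b': ·  [P2 ends]
  n8 'c': e→9
  n9 'ce': c→10
  n10 'cec': d→11
  n11 'cecd': ·  [P3 ends]

BFS fail/out derivation:
  n1('e'): parent n0 fail=0; on 'e' 0 → fail=0;  out ∅∪∅=∅
  n7('b'): parent n0 fail=0; on 'b' 0 → fail=0;  out {2}∪∅={2}
  n8('c'): parent n0 fail=0; on 'c' 0 → fail=0;  out ∅∪∅=∅
  n2('eb'): parent n1 fail=0; on 'b' 0 → fail=7;  out {0}∪{2}={0,2}
  n3('ec'): parent n1 fail=0; on 'c' 0 → fail=8;  out ∅∪∅=∅
  n9('ce'): parent n8 fail=0; on 'e' 0 → fail=1;  out ∅∪∅=∅
  n4('ece'): parent n3 fail=8; on 'e' 8 → fail=9;  out ∅∪∅=∅
  n10('cec'): parent n9 fail=1; on 'c' 1 → fail=3;  out ∅∪∅=∅
  n5('ecec'): parent n4 fail=9; on 'c' 9 → fail=10;  out ∅∪∅=∅
  n11('cecd'): parent n10 fail=3; on 'd' 3→8→0 → fail=0;  out {3}∪∅={3}
  n6('ececd'): parent n5 fail=10; on 'd' 10 → fail=11;  out {1}∪{3}={1,3}

Scan:
[0] read 'd'  n0⇒n0
[1] read 'e'  n0⇒n1
[2] read 'b'  n1⇒n2  → match P0@[1:2],P2@[2:2]
[3] read 'e'  n2⇒n1 (via fail)
[4] read 'c'  n1⇒n3
[5] read 'e'  n3⇒n4
[6] read 'c'  n4⇒n5
[7] read 'd'  n5⇒n6  → match P1@[3:7],P3@[4:7]
[8] read 'e'  n6⇒n1 (via fail)
[9] read 'b'  n1⇒n2  → match P0@[8:9],P2@[9:9]
[10] read 'a'  n2⇒n0 (via fail)
[11] read 'e'  n0⇒n1
[12] read 'a'  n1⇒n0 (via fail)
[13] read 'b'  n0⇒n7  → match P2@[13:13]
[14] read 'c'  n7⇒n8 (via fail)
[15] read 'e'  n8⇒n9
[16] read 'c'  n9⇒n10
[17] read 'd'  n10⇒n11  → match P3@[14:17]
[18] read 'b'  n11⇒n7 (via fail)  → match P2@[18:18]
[19] read 'c'  n7⇒n8 (via fail)
[20] read 'e'  n8⇒n9
[21] read 'c'  n9⇒n10
[22] read 'd'  n10⇒n11  → match P3@[19:22]
[23] read 'd'  n11⇒n0 (via fail)
[24] read 'a'  n0⇒n0
[25] read 'c'  n0⇒n8
[26] read 'c'  n8⇒n8 (via fail)
[27] read 'e'  n8⇒n9
[28] read 'c'  n9⇒n10
[29] read 'd'  n10⇒n11  → match P3@[26:29]
[30] read 'e'  n11⇒n1 (via fail)
[31] read 'a'  n1⇒n0 (via fail)
[32] read 'b'  n0⇒n7  → match P2@[32:32]
[33] read 'a'  n7⇒n0 (via fail)
[34] read 'b'  n0⇒n7  → match P2@[34:34]
[35] read 'e'  n7⇒n1 (via fail)
[36] read 'b'  n1⇒n2  → match P0@[35:36],P2@[36:36]
[37] read 'e'  n2⇒n1 (via fail)
[38] read 'd'  n1⇒n0 (via fail)
[39] read 'e'  n0⇒n1
[40] read 'c'  n1⇒n3
[41] read 'e'  n3⇒n4
[42] read 'c'  n4⇒n5
[43] read 'd'  n5⇒n6  → match P1@[39:43],P3@[40:43]
[44] read 'e'  n6⇒n1 (via fail)
[45] read 'b'  n1⇒n2  → match P0@[44:45],P2@[45:45]
[46] read 'd'  n2⇒n0 (via fail)
[47] read 'e'  n0⇒n1

Result: [[2,0],[2,2],[7,1],[7,3],[9,0],[9,2],[13,2],[17,3],[18,2],[22,3],[29,3],[32,2],[34,2],[36,0],[36,2],[43,1],[43,3],[45,0],[45,2]]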